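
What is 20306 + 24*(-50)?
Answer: 19106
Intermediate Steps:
20306 + 24*(-50) = 20306 - 1200 = 19106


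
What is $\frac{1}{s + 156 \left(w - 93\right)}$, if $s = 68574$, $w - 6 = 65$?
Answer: $\frac{1}{65142} \approx 1.5351 \cdot 10^{-5}$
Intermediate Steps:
$w = 71$ ($w = 6 + 65 = 71$)
$\frac{1}{s + 156 \left(w - 93\right)} = \frac{1}{68574 + 156 \left(71 - 93\right)} = \frac{1}{68574 + 156 \left(-22\right)} = \frac{1}{68574 - 3432} = \frac{1}{65142}$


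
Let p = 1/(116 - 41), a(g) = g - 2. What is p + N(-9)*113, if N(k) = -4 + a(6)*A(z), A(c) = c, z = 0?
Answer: -33899/75 ≈ -451.99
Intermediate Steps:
a(g) = -2 + g
N(k) = -4 (N(k) = -4 + (-2 + 6)*0 = -4 + 4*0 = -4 + 0 = -4)
p = 1/75 ≈ 0.013333
p + N(-9)*113 = 1/75 - 4*113 = 1/75 - 452 = -33899/75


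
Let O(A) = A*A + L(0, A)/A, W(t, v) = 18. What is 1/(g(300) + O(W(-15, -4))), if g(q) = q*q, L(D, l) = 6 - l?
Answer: 3/270970 ≈ 1.1071e-5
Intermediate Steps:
g(q) = q²
O(A) = A² + (6 - A)/A (O(A) = A*A + (6 - A)/A = A² + (6 - A)/A)
1/(g(300) + O(W(-15, -4))) = 1/(300² + (6 + 18³ - 1*18)/18) = 1/(90000 + (6 + 5832 - 18)/18) = 1/(90000 + (1/18)*5820) = 1/(90000 + 970/3) = 1/(270970/3) = 3/270970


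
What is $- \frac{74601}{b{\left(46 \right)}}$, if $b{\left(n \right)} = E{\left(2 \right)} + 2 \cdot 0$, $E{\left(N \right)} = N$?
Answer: $- \frac{74601}{2} \approx -37301.0$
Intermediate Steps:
$b{\left(n \right)} = 2$ ($b{\left(n \right)} = 2 + 2 \cdot 0 = 2 + 0 = 2$)
$- \frac{74601}{b{\left(46 \right)}} = - \frac{74601}{2}$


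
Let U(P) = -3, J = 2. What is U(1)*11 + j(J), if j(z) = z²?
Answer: -29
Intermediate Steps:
U(1)*11 + j(J) = -3*11 + 2² = -33 + 4 = -29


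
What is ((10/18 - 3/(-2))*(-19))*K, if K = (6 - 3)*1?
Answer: -703/6 ≈ -117.17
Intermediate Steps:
K = 3 (K = 3*1 = 3)
((10/18 - 3/(-2))*(-19))*K = ((10/18 - 3/(-2))*(-19))*3 = ((10*(1/18) - 3*(-½))*(-19))*3 = ((5/9 + 3/2)*(-19))*3 = ((37/18)*(-19))*3 = -703/18*3 = -703/6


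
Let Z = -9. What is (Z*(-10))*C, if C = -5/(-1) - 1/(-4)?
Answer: 945/2 ≈ 472.50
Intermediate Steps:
C = 21/4 (C = -5*(-1) - 1*(-¼) = 5 + ¼ = 21/4 ≈ 5.2500)
(Z*(-10))*C = -9*(-10)*(21/4) = 90*(21/4) = 945/2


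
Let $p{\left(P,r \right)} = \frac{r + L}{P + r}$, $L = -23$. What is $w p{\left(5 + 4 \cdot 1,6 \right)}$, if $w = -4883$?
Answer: $\frac{83011}{15} \approx 5534.1$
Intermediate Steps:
$p{\left(P,r \right)} = \frac{-23 + r}{P + r}$ ($p{\left(P,r \right)} = \frac{r - 23}{P + r} = \frac{-23 + r}{P + r}$)
$w p{\left(5 + 4 \cdot 1,6 \right)} = - 4883 \frac{-23 + 6}{\left(5 + 4 \cdot 1\right) + 6} = - 4883 \frac{1}{\left(5 + 4\right) + 6} \left(-17\right) = - 4883 \frac{1}{9 + 6} \left(-17\right) = - 4883 \cdot \frac{1}{15} \left(-17\right) = \left(-4883\right) \left(- \frac{17}{15}\right) = \frac{83011}{15}$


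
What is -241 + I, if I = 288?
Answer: 47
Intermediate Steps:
-241 + I = -241 + 288 = 47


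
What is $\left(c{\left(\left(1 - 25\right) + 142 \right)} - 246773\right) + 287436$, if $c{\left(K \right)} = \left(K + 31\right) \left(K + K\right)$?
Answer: $75827$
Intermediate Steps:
$c{\left(K \right)} = 2 K \left(31 + K\right)$ ($c{\left(K \right)} = \left(31 + K\right) 2 K = 2 K \left(31 + K\right)$)
$\left(c{\left(\left(1 - 25\right) + 142 \right)} - 246773\right) + 287436 = \left(2 \left(\left(1 - 25\right) + 142\right) \left(31 + \left(\left(1 - 25\right) + 142\right)\right) - 246773\right) + 287436 = \left(2 \left(-24 + 142\right) \left(31 + \left(-24 + 142\right)\right) - 246773\right) + 287436 = \left(2 \cdot 118 \left(31 + 118\right) - 246773\right) + 287436 = \left(2 \cdot 118 \cdot 149 - 246773\right) + 287436 = \left(35164 - 246773\right) + 287436 = -211609 + 287436 = 75827$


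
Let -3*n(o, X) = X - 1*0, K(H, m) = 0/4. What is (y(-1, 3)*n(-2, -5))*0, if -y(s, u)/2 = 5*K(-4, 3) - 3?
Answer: 0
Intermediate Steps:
K(H, m) = 0 (K(H, m) = 0*(1/4) = 0)
y(s, u) = 6 (y(s, u) = -2*(5*0 - 3) = -2*(0 - 3) = -2*(-3) = 6)
n(o, X) = -X/3 (n(o, X) = -(X - 1*0)/3 = -(X + 0)/3 = -X/3)
(y(-1, 3)*n(-2, -5))*0 = (6*(-1/3*(-5)))*0 = (6*(5/3))*0 = 10*0 = 0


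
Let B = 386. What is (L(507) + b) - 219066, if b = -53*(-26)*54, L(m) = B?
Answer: -144268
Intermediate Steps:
L(m) = 386
b = 74412 (b = 1378*54 = 74412)
(L(507) + b) - 219066 = (386 + 74412) - 219066 = 74798 - 219066 = -144268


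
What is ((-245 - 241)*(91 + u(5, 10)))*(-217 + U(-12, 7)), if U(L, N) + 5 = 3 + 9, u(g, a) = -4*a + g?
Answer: 5715360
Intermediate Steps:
u(g, a) = g - 4*a
U(L, N) = 7 (U(L, N) = -5 + (3 + 9) = -5 + 12 = 7)
((-245 - 241)*(91 + u(5, 10)))*(-217 + U(-12, 7)) = ((-245 - 241)*(91 + (5 - 4*10)))*(-217 + 7) = -486*(91 + (5 - 40))*(-210) = -486*(91 - 35)*(-210) = -486*56*(-210) = -27216*(-210) = 5715360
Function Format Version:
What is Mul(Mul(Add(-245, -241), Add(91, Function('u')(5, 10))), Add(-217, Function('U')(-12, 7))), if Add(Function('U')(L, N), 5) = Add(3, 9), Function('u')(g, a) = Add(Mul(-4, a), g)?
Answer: 5715360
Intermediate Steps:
Function('u')(g, a) = Add(g, Mul(-4, a))
Function('U')(L, N) = 7 (Function('U')(L, N) = Add(-5, Add(3, 9)) = Add(-5, 12) = 7)
Mul(Mul(Add(-245, -241), Add(91, Function('u')(5, 10))), Add(-217, Function('U')(-12, 7))) = Mul(Mul(Add(-245, -241), Add(91, Add(5, Mul(-4, 10)))), Add(-217, 7)) = Mul(Mul(-486, Add(91, Add(5, -40))), -210) = Mul(Mul(-486, Add(91, -35)), -210) = Mul(Mul(-486, 56), -210) = Mul(-27216, -210) = 5715360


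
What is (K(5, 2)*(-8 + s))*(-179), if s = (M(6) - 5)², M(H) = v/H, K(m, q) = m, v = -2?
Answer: -164680/9 ≈ -18298.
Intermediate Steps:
M(H) = -2/H
s = 256/9 (s = (-2/6 - 5)² = (-2*⅙ - 5)² = (-⅓ - 5)² = (-16/3)² = 256/9 ≈ 28.444)
(K(5, 2)*(-8 + s))*(-179) = (5*(-8 + 256/9))*(-179) = (5*(184/9))*(-179) = (920/9)*(-179) = -164680/9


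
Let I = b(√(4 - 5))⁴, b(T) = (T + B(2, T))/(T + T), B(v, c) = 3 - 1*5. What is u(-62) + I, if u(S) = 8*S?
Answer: -496 + (2 - I)⁴/16 ≈ -496.44 - 1.5*I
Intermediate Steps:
B(v, c) = -2 (B(v, c) = 3 - 5 = -2)
b(T) = (-2 + T)/(2*T) (b(T) = (T - 2)/(T + T) = (-2 + T)/((2*T)) = (-2 + T)*(1/(2*T)) = (-2 + T)/(2*T))
I = (-2 + I)⁴/16 (I = ((-2 + √(4 - 5))/(2*(√(4 - 5))))⁴ = ((-2 + √(-1))/(2*(√(-1))))⁴ = ((-2 + I)/(2*I))⁴ = ((-I)*(-2 + I)/2)⁴ = (-I*(-2 + I)/2)⁴ = (-2 + I)⁴/16 ≈ -0.4375 - 1.5*I)
u(-62) + I = 8*(-62) + (2 - I)⁴/16 = -496 + (2 - I)⁴/16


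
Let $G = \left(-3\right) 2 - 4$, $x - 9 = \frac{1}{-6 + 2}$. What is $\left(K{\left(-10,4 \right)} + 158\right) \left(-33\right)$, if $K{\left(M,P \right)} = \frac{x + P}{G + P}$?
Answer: $- \frac{41151}{8} \approx -5143.9$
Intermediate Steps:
$x = \frac{35}{4}$ ($x = 9 + \frac{1}{-6 + 2} = 9 + \frac{1}{-4} = 9 - \frac{1}{4} = \frac{35}{4} \approx 8.75$)
$G = -10$ ($G = -6 - 4 = -10$)
$K{\left(M,P \right)} = \frac{\frac{35}{4} + P}{-10 + P}$
$\left(K{\left(-10,4 \right)} + 158\right) \left(-33\right) = \left(\frac{\frac{35}{4} + 4}{-10 + 4} + 158\right) \left(-33\right) = \left(\frac{1}{-6} \cdot \frac{51}{4} + 158\right) \left(-33\right) = \left(\left(- \frac{1}{6}\right) \frac{51}{4} + 158\right) \left(-33\right) = \left(- \frac{17}{8} + 158\right) \left(-33\right) = \frac{1247}{8} \left(-33\right) = - \frac{41151}{8}$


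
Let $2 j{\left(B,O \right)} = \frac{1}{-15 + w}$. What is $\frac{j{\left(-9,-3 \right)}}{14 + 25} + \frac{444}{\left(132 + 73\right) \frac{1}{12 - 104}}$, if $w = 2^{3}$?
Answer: $- \frac{22303213}{111930} \approx -199.26$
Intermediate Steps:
$w = 8$
$j{\left(B,O \right)} = - \frac{1}{14}$ ($j{\left(B,O \right)} = \frac{1}{2 \left(-15 + 8\right)} = \frac{1}{2 \left(-7\right)} = \frac{1}{2} \left(- \frac{1}{7}\right) = - \frac{1}{14}$)
$\frac{j{\left(-9,-3 \right)}}{14 + 25} + \frac{444}{\left(132 + 73\right) \frac{1}{12 - 104}} = - \frac{1}{14 \left(14 + 25\right)} + \frac{444}{\left(132 + 73\right) \frac{1}{12 - 104}} = - \frac{1}{14 \cdot 39} + \frac{444}{205 \frac{1}{-92}} = \left(- \frac{1}{14}\right) \frac{1}{39} + \frac{444}{205 \left(- \frac{1}{92}\right)} = - \frac{1}{546} + \frac{444}{- \frac{205}{92}} = - \frac{1}{546} + 444 \left(- \frac{92}{205}\right) = - \frac{1}{546} - \frac{40848}{205} = - \frac{22303213}{111930}$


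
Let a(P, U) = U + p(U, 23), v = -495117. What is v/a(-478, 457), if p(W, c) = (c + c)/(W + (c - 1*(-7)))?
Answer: -241121979/222605 ≈ -1083.2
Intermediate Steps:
p(W, c) = 2*c/(7 + W + c) (p(W, c) = (2*c)/(W + (c + 7)) = (2*c)/(W + (7 + c)) = (2*c)/(7 + W + c) = 2*c/(7 + W + c))
a(P, U) = U + 46/(30 + U) (a(P, U) = U + 2*23/(7 + U + 23) = U + 2*23/(30 + U) = U + 46/(30 + U))
v/a(-478, 457) = -495117*(30 + 457)/(46 + 457*(30 + 457)) = -495117*487/(46 + 457*487) = -495117*487/(46 + 222559) = -495117/((1/487)*222605) = -495117/222605/487 = -495117*487/222605 = -241121979/222605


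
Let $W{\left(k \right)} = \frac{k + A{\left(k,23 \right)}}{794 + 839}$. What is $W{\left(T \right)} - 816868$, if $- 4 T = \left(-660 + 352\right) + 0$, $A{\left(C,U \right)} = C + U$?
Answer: $- \frac{1333945267}{1633} \approx -8.1687 \cdot 10^{5}$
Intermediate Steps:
$T = 77$ ($T = - \frac{\left(-660 + 352\right) + 0}{4} = - \frac{-308 + 0}{4} = \left(- \frac{1}{4}\right) \left(-308\right) = 77$)
$W{\left(k \right)} = \frac{1}{71} + \frac{2 k}{1633}$ ($W{\left(k \right)} = \frac{k + \left(k + 23\right)}{794 + 839} = \frac{k + \left(23 + k\right)}{1633} = \left(23 + 2 k\right) \frac{1}{1633} = \frac{1}{71} + \frac{2 k}{1633}$)
$W{\left(T \right)} - 816868 = \left(\frac{1}{71} + \frac{2}{1633} \cdot 77\right) - 816868 = \left(\frac{1}{71} + \frac{154}{1633}\right) - 816868 = \frac{177}{1633} - 816868 = - \frac{1333945267}{1633}$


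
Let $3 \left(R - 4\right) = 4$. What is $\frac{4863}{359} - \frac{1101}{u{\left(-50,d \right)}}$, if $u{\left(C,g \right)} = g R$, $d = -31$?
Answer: $\frac{3597825}{178064} \approx 20.205$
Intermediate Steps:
$R = \frac{16}{3}$ ($R = 4 + \frac{1}{3} \cdot 4 = 4 + \frac{4}{3} = \frac{16}{3} \approx 5.3333$)
$u{\left(C,g \right)} = \frac{16 g}{3}$ ($u{\left(C,g \right)} = g \frac{16}{3} = \frac{16 g}{3}$)
$\frac{4863}{359} - \frac{1101}{u{\left(-50,d \right)}} = \frac{4863}{359} - \frac{1101}{\frac{16}{3} \left(-31\right)} = 4863 \cdot \frac{1}{359} - \frac{1101}{- \frac{496}{3}} = \frac{4863}{359} - - \frac{3303}{496} = \frac{4863}{359} + \frac{3303}{496} = \frac{3597825}{178064}$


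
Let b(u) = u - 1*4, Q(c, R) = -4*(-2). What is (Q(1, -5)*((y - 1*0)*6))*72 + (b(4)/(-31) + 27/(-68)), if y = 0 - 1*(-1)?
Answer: 234981/68 ≈ 3455.6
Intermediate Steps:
y = 1 (y = 0 + 1 = 1)
Q(c, R) = 8
b(u) = -4 + u (b(u) = u - 4 = -4 + u)
(Q(1, -5)*((y - 1*0)*6))*72 + (b(4)/(-31) + 27/(-68)) = (8*((1 - 1*0)*6))*72 + ((-4 + 4)/(-31) + 27/(-68)) = (8*((1 + 0)*6))*72 + (0*(-1/31) + 27*(-1/68)) = (8*(1*6))*72 + (0 - 27/68) = (8*6)*72 - 27/68 = 48*72 - 27/68 = 3456 - 27/68 = 234981/68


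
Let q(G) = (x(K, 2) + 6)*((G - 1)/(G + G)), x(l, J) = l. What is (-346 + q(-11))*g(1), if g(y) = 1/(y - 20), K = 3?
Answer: 3752/209 ≈ 17.952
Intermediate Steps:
g(y) = 1/(-20 + y)
q(G) = 9*(-1 + G)/(2*G) (q(G) = (3 + 6)*((G - 1)/(G + G)) = 9*((-1 + G)/((2*G))) = 9*((-1 + G)*(1/(2*G))) = 9*((-1 + G)/(2*G)) = 9*(-1 + G)/(2*G))
(-346 + q(-11))*g(1) = (-346 + (9/2)*(-1 - 11)/(-11))/(-20 + 1) = (-346 + (9/2)*(-1/11)*(-12))/(-19) = (-346 + 54/11)*(-1/19) = -3752/11*(-1/19) = 3752/209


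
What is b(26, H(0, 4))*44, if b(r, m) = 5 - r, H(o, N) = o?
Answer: -924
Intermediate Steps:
b(26, H(0, 4))*44 = (5 - 1*26)*44 = (5 - 26)*44 = -21*44 = -924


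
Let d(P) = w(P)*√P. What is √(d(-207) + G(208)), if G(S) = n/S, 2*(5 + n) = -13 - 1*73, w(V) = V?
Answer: √(-39 - 104949*I*√23)/13 ≈ 38.587 - 38.59*I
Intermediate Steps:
n = -48 (n = -5 + (-13 - 1*73)/2 = -5 + (-13 - 73)/2 = -5 + (½)*(-86) = -5 - 43 = -48)
d(P) = P^(3/2) (d(P) = P*√P = P^(3/2))
G(S) = -48/S
√(d(-207) + G(208)) = √((-207)^(3/2) - 48/208) = √(-621*I*√23 - 48*1/208) = √(-621*I*√23 - 3/13) = √(-3/13 - 621*I*√23)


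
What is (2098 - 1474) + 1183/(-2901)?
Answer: 1809041/2901 ≈ 623.59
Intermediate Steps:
(2098 - 1474) + 1183/(-2901) = 624 + 1183*(-1/2901) = 624 - 1183/2901 = 1809041/2901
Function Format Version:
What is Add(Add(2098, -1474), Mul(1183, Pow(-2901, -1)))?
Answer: Rational(1809041, 2901) ≈ 623.59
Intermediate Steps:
Add(Add(2098, -1474), Mul(1183, Pow(-2901, -1))) = Add(624, Mul(1183, Rational(-1, 2901))) = Add(624, Rational(-1183, 2901)) = Rational(1809041, 2901)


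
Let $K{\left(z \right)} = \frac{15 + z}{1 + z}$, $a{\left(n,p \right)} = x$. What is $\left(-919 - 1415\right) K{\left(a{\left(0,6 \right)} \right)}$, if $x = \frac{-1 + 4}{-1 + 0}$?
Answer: $14004$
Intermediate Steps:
$x = -3$ ($x = \frac{3}{-1} = 3 \left(-1\right) = -3$)
$a{\left(n,p \right)} = -3$
$K{\left(z \right)} = \frac{15 + z}{1 + z}$
$\left(-919 - 1415\right) K{\left(a{\left(0,6 \right)} \right)} = \left(-919 - 1415\right) \frac{15 - 3}{1 - 3} = - 2334 \frac{1}{-2} \cdot 12 = - 2334 \left(\left(- \frac{1}{2}\right) 12\right) = \left(-2334\right) \left(-6\right) = 14004$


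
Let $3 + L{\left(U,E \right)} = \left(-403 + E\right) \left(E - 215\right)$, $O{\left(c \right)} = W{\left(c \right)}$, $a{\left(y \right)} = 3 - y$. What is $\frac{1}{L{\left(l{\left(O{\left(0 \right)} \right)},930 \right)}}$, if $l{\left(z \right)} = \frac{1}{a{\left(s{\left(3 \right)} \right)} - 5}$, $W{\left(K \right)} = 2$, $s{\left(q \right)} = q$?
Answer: $\frac{1}{376802} \approx 2.6539 \cdot 10^{-6}$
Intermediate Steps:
$O{\left(c \right)} = 2$
$l{\left(z \right)} = - \frac{1}{5}$ ($l{\left(z \right)} = \frac{1}{\left(3 - 3\right) - 5} = \frac{1}{0 - 5} = \frac{1}{-5} = - \frac{1}{5}$)
$L{\left(U,E \right)} = -3 + \left(-403 + E\right) \left(-215 + E\right)$ ($L{\left(U,E \right)} = -3 + \left(-403 + E\right) \left(E - 215\right) = -3 + \left(-403 + E\right) \left(-215 + E\right)$)
$\frac{1}{L{\left(l{\left(O{\left(0 \right)} \right)},930 \right)}} = \frac{1}{86642 + 930^{2} - 574740} = \frac{1}{86642 + 864900 - 574740} = \frac{1}{376802}$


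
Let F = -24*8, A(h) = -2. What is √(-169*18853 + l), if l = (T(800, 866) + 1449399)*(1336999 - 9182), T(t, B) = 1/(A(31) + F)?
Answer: √72431740509510838/194 ≈ 1.3873e+6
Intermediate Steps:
F = -192
T(t, B) = -1/194 (T(t, B) = 1/(-2 - 192) = 1/(-194) = -1/194)
l = 373360105276885/194 (l = (-1/194 + 1449399)*(1336999 - 9182) = (281183405/194)*1327817 = 373360105276885/194 ≈ 1.9245e+12)
√(-169*18853 + l) = √(-169*18853 + 373360105276885/194) = √(-3186157 + 373360105276885/194) = √(373359487162427/194) = √72431740509510838/194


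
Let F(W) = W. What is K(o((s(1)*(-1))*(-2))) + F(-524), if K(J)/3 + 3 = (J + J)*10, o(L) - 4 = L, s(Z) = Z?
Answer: -173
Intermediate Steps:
o(L) = 4 + L
K(J) = -9 + 60*J (K(J) = -9 + 3*((J + J)*10) = -9 + 3*((2*J)*10) = -9 + 3*(20*J) = -9 + 60*J)
K(o((s(1)*(-1))*(-2))) + F(-524) = (-9 + 60*(4 + (1*(-1))*(-2))) - 524 = (-9 + 60*(4 - 1*(-2))) - 524 = (-9 + 60*(4 + 2)) - 524 = (-9 + 60*6) - 524 = (-9 + 360) - 524 = 351 - 524 = -173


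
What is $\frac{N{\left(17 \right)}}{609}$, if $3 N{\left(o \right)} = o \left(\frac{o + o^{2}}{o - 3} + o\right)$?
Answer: $\frac{4624}{12789} \approx 0.36156$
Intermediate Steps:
$N{\left(o \right)} = \frac{o \left(o + \frac{o + o^{2}}{-3 + o}\right)}{3}$ ($N{\left(o \right)} = \frac{o \left(\frac{o + o^{2}}{o - 3} + o\right)}{3} = \frac{o \left(\frac{o + o^{2}}{-3 + o} + o\right)}{3} = \frac{o \left(o + \frac{o + o^{2}}{-3 + o}\right)}{3}$)
$\frac{N{\left(17 \right)}}{609} = \frac{\frac{2}{3} \cdot 17^{2} \frac{1}{-3 + 17} \left(-1 + 17\right)}{609} = \frac{2}{3} \cdot 289 \cdot \frac{1}{14} \cdot 16 \cdot \frac{1}{609} = \frac{4624}{21} \cdot \frac{1}{609} = \frac{4624}{12789}$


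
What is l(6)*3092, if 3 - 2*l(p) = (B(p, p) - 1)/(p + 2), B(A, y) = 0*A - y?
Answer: 23963/4 ≈ 5990.8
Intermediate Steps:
B(A, y) = -y (B(A, y) = 0 - y = -y)
l(p) = 3/2 - (-1 - p)/(2*(2 + p)) (l(p) = 3/2 - (-p - 1)/(2*(p + 2)) = 3/2 - (-1 - p)/(2*(2 + p)))
l(6)*3092 = ((7 + 4*6)/(2*(2 + 6)))*3092 = ((½)*(7 + 24)/8)*3092 = ((½)*(⅛)*31)*3092 = (31/16)*3092 = 23963/4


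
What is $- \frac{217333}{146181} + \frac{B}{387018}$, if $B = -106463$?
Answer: $- \frac{33224883599}{18858226086} \approx -1.7618$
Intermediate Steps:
$- \frac{217333}{146181} + \frac{B}{387018} = - \frac{217333}{146181} - \frac{106463}{387018} = - \frac{33224883599}{18858226086}$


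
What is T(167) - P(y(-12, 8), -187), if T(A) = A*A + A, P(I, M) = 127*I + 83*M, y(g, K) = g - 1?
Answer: 45228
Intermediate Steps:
y(g, K) = -1 + g
P(I, M) = 83*M + 127*I
T(A) = A + A² (T(A) = A² + A = A + A²)
T(167) - P(y(-12, 8), -187) = 167*(1 + 167) - (83*(-187) + 127*(-1 - 12)) = 167*168 - (-15521 + 127*(-13)) = 28056 - (-15521 - 1651) = 28056 - 1*(-17172) = 28056 + 17172 = 45228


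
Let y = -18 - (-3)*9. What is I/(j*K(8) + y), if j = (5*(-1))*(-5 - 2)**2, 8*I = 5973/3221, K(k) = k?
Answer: -5973/50273368 ≈ -0.00011881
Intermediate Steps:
I = 5973/25768 (I = (5973/3221)/8 = (5973*(1/3221))/8 = (1/8)*(5973/3221) = 5973/25768 ≈ 0.23180)
j = -245 (j = -5*(-7)**2 = -5*49 = -245)
y = 9 (y = -18 - 1*(-27) = -18 + 27 = 9)
I/(j*K(8) + y) = 5973/(25768*(-245*8 + 9)) = 5973/(25768*(-1960 + 9)) = (5973/25768)/(-1951) = (5973/25768)*(-1/1951) = -5973/50273368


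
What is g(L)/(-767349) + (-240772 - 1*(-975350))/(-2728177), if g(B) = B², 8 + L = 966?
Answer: -3067500329950/2093463892773 ≈ -1.4653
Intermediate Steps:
L = 958 (L = -8 + 966 = 958)
g(L)/(-767349) + (-240772 - 1*(-975350))/(-2728177) = 958²/(-767349) + (-240772 - 1*(-975350))/(-2728177) = 917764*(-1/767349) + (-240772 + 975350)*(-1/2728177) = -917764/767349 + 734578*(-1/2728177) = -917764/767349 - 734578/2728177 = -3067500329950/2093463892773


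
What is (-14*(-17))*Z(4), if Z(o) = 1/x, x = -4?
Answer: -119/2 ≈ -59.500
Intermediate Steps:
Z(o) = -¼ (Z(o) = 1/(-4) = -¼)
(-14*(-17))*Z(4) = -14*(-17)*(-¼) = 238*(-¼) = -119/2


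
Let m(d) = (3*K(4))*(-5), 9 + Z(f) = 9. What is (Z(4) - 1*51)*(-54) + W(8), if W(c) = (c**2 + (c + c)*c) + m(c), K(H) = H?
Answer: 2886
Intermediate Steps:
Z(f) = 0 (Z(f) = -9 + 9 = 0)
m(d) = -60 (m(d) = (3*4)*(-5) = 12*(-5) = -60)
W(c) = -60 + 3*c**2 (W(c) = (c**2 + (c + c)*c) - 60 = (c**2 + (2*c)*c) - 60 = (c**2 + 2*c**2) - 60 = 3*c**2 - 60 = -60 + 3*c**2)
(Z(4) - 1*51)*(-54) + W(8) = (0 - 1*51)*(-54) + (-60 + 3*8**2) = (0 - 51)*(-54) + (-60 + 3*64) = -51*(-54) + (-60 + 192) = 2754 + 132 = 2886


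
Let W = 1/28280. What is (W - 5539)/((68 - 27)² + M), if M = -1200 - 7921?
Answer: 156642919/210403200 ≈ 0.74449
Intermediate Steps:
M = -9121
W = 1/28280 ≈ 3.5361e-5
(W - 5539)/((68 - 27)² + M) = (1/28280 - 5539)/((68 - 27)² - 9121) = -156642919/(28280*(41² - 9121)) = -156642919/(28280*(1681 - 9121)) = -156642919/28280/(-7440) = -156642919/28280*(-1/7440) = 156642919/210403200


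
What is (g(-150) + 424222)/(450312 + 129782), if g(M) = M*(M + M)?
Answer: 234611/290047 ≈ 0.80887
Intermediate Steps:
g(M) = 2*M² (g(M) = M*(2*M) = 2*M²)
(g(-150) + 424222)/(450312 + 129782) = (2*(-150)² + 424222)/(450312 + 129782) = (2*22500 + 424222)/580094 = (45000 + 424222)*(1/580094) = 469222*(1/580094) = 234611/290047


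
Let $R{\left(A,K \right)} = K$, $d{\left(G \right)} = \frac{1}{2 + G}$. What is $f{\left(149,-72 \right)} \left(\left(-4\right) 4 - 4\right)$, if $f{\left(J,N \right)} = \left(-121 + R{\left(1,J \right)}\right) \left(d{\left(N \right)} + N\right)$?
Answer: $40328$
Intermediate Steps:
$f{\left(J,N \right)} = \left(-121 + J\right) \left(N + \frac{1}{2 + N}\right)$ ($f{\left(J,N \right)} = \left(-121 + J\right) \left(\frac{1}{2 + N} + N\right) = \left(-121 + J\right) \left(N + \frac{1}{2 + N}\right)$)
$f{\left(149,-72 \right)} \left(\left(-4\right) 4 - 4\right) = \frac{-121 + 149 - 72 \left(-121 + 149\right) \left(2 - 72\right)}{2 - 72} \left(\left(-4\right) 4 - 4\right) = \frac{-121 + 149 - 2016 \left(-70\right)}{-70} \left(-16 - 4\right) = - \frac{-121 + 149 + 141120}{70} \left(-20\right) = \left(- \frac{1}{70}\right) 141148 \left(-20\right) = \left(- \frac{10082}{5}\right) \left(-20\right) = 40328$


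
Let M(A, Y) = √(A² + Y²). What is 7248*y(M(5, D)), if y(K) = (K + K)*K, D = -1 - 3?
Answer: 594336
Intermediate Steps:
D = -4
y(K) = 2*K² (y(K) = (2*K)*K = 2*K²)
7248*y(M(5, D)) = 7248*(2*(√(5² + (-4)²))²) = 7248*(2*(√(25 + 16))²) = 7248*(2*(√41)²) = 7248*(2*41) = 7248*82 = 594336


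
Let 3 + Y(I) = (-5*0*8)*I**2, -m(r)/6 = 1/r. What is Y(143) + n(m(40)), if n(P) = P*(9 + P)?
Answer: -1731/400 ≈ -4.3275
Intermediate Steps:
m(r) = -6/r
Y(I) = -3 (Y(I) = -3 + (-5*0*8)*I**2 = -3 + (0*8)*I**2 = -3 + 0*I**2 = -3 + 0 = -3)
Y(143) + n(m(40)) = -3 + (-6/40)*(9 - 6/40) = -3 + (-6*1/40)*(9 - 6*1/40) = -3 - 3*(9 - 3/20)/20 = -3 - 3/20*177/20 = -3 - 531/400 = -1731/400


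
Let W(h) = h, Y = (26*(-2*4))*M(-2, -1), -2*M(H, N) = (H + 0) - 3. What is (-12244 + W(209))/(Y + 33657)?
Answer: -12035/33137 ≈ -0.36319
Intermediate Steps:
M(H, N) = 3/2 - H/2 (M(H, N) = -((H + 0) - 3)/2 = -(H - 3)/2 = -(-3 + H)/2 = 3/2 - H/2)
Y = -520 (Y = (26*(-2*4))*(3/2 - ½*(-2)) = (26*(-8))*(3/2 + 1) = -208*5/2 = -520)
(-12244 + W(209))/(Y + 33657) = (-12244 + 209)/(-520 + 33657) = -12035/33137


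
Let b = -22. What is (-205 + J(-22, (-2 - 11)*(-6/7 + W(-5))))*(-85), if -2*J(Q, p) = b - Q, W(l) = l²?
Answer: 17425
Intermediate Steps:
J(Q, p) = 11 + Q/2 (J(Q, p) = -(-22 - Q)/2 = 11 + Q/2)
(-205 + J(-22, (-2 - 11)*(-6/7 + W(-5))))*(-85) = (-205 + (11 + (½)*(-22)))*(-85) = (-205 + (11 - 11))*(-85) = (-205 + 0)*(-85) = -205*(-85) = 17425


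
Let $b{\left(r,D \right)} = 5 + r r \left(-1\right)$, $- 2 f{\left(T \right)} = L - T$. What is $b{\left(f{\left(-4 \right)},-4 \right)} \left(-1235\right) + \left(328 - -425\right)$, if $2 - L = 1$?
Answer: $\frac{9187}{4} \approx 2296.8$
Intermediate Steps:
$L = 1$ ($L = 2 - 1 = 1$)
$f{\left(T \right)} = - \frac{1}{2} + \frac{T}{2}$ ($f{\left(T \right)} = - \frac{1 - T}{2} = - \frac{1}{2} + \frac{T}{2}$)
$b{\left(r,D \right)} = 5 - r^{2}$ ($b{\left(r,D \right)} = 5 + r^{2} \left(-1\right) = 5 - r^{2}$)
$b{\left(f{\left(-4 \right)},-4 \right)} \left(-1235\right) + \left(328 - -425\right) = \left(5 - \left(- \frac{1}{2} + \frac{1}{2} \left(-4\right)\right)^{2}\right) \left(-1235\right) + \left(328 - -425\right) = \left(5 - \left(- \frac{1}{2} - 2\right)^{2}\right) \left(-1235\right) + \left(328 + 425\right) = \left(5 - \left(- \frac{5}{2}\right)^{2}\right) \left(-1235\right) + 753 = \left(5 - \frac{25}{4}\right) \left(-1235\right) + 753 = \left(- \frac{5}{4}\right) \left(-1235\right) + 753 = \frac{6175}{4} + 753 = \frac{9187}{4}$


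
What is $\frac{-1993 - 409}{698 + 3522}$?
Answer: $- \frac{1201}{2110} \approx -0.56919$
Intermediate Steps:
$\frac{-1993 - 409}{698 + 3522} = \frac{-1993 - 409}{4220} = \left(-1993 - 409\right) \frac{1}{4220} = \left(-2402\right) \frac{1}{4220} = - \frac{1201}{2110}$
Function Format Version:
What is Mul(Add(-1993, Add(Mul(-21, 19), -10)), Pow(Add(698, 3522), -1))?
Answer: Rational(-1201, 2110) ≈ -0.56919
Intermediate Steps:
Mul(Add(-1993, Add(Mul(-21, 19), -10)), Pow(Add(698, 3522), -1)) = Mul(Add(-1993, Add(-399, -10)), Pow(4220, -1)) = Mul(Add(-1993, -409), Rational(1, 4220)) = Mul(-2402, Rational(1, 4220)) = Rational(-1201, 2110)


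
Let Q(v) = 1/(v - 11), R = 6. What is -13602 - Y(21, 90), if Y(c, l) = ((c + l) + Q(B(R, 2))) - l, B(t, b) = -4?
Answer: -204344/15 ≈ -13623.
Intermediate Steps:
Q(v) = 1/(-11 + v)
Y(c, l) = -1/15 + c (Y(c, l) = ((c + l) + 1/(-11 - 4)) - l = ((c + l) + 1/(-15)) - l = ((c + l) - 1/15) - l = (-1/15 + c + l) - l = -1/15 + c)
-13602 - Y(21, 90) = -13602 - (-1/15 + 21) = -13602 - 1*314/15 = -13602 - 314/15 = -204344/15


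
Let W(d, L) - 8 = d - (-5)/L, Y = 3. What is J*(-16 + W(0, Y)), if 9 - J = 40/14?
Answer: -817/21 ≈ -38.905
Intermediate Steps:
W(d, L) = 8 + d + 5/L (W(d, L) = 8 + (d - (-5)/L) = 8 + (d + 5/L) = 8 + d + 5/L)
J = 43/7 (J = 9 - 40/14 = 9 - 1*20/7 = 9 - 20/7 = 43/7 ≈ 6.1429)
J*(-16 + W(0, Y)) = 43*(-16 + (8 + 0 + 5/3))/7 = 43*(-16 + 29/3)/7 = (43/7)*(-19/3) = -817/21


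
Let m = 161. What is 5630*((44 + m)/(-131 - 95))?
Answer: -577075/113 ≈ -5106.9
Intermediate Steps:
5630*((44 + m)/(-131 - 95)) = 5630*((44 + 161)/(-131 - 95)) = 5630*(205/(-226)) = 5630*(205*(-1/226)) = 5630*(-205/226) = -577075/113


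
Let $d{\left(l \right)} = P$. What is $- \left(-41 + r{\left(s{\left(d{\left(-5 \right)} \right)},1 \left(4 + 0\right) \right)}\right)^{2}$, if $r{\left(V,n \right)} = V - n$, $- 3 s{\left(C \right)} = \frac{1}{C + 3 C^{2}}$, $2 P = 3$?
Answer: $- \frac{19882681}{9801} \approx -2028.6$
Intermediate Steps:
$P = \frac{3}{2}$ ($P = \frac{1}{2} \cdot 3 = \frac{3}{2} \approx 1.5$)
$d{\left(l \right)} = \frac{3}{2}$
$s{\left(C \right)} = - \frac{1}{3 \left(C + 3 C^{2}\right)}$
$- \left(-41 + r{\left(s{\left(d{\left(-5 \right)} \right)},1 \left(4 + 0\right) \right)}\right)^{2} = - \left(-41 - \left(\frac{1}{3 \cdot \frac{3}{2} \left(1 + 3 \cdot \frac{3}{2}\right)} + \left(4 + 0\right)\right)\right)^{2} = - \left(-41 - \left(4 + \frac{2}{9 \left(1 + \frac{9}{2}\right)}\right)\right)^{2} = - \left(-41 - \left(4 + \frac{2}{9 \cdot \frac{11}{2}}\right)\right)^{2} = - \left(-41 - \left(4 + \frac{2}{9} \cdot \frac{2}{11}\right)\right)^{2} = - \left(-41 - \frac{400}{99}\right)^{2} = - \left(- \frac{4459}{99}\right)^{2} = \left(-1\right) \frac{19882681}{9801} = - \frac{19882681}{9801}$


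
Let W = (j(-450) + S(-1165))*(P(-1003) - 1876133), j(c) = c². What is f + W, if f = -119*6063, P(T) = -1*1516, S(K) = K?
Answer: -378037182912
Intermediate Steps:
P(T) = -1516
f = -721497
W = -378036461415 (W = ((-450)² - 1165)*(-1516 - 1876133) = (202500 - 1165)*(-1877649) = 201335*(-1877649) = -378036461415)
f + W = -721497 - 378036461415 = -378037182912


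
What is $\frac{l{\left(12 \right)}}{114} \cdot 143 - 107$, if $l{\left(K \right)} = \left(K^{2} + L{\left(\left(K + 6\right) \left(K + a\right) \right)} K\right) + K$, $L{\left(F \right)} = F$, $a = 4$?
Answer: $\frac{84053}{19} \approx 4423.8$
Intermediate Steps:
$l{\left(K \right)} = K + K^{2} + K \left(4 + K\right) \left(6 + K\right)$ ($l{\left(K \right)} = \left(K^{2} + \left(K + 6\right) \left(K + 4\right) K\right) + K = \left(K^{2} + \left(6 + K\right) \left(4 + K\right) K\right) + K = \left(K^{2} + \left(4 + K\right) \left(6 + K\right) K\right) + K = \left(K^{2} + K \left(4 + K\right) \left(6 + K\right)\right) + K = K + K^{2} + K \left(4 + K\right) \left(6 + K\right)$)
$\frac{l{\left(12 \right)}}{114} \cdot 143 - 107 = \frac{12 \left(25 + 12^{2} + 11 \cdot 12\right)}{114} \cdot 143 - 107 = 12 \left(25 + 144 + 132\right) \frac{1}{114} \cdot 143 - 107 = 12 \cdot 301 \cdot \frac{1}{114} \cdot 143 - 107 = 3612 \cdot \frac{1}{114} \cdot 143 - 107 = \frac{602}{19} \cdot 143 - 107 = \frac{86086}{19} - 107 = \frac{84053}{19}$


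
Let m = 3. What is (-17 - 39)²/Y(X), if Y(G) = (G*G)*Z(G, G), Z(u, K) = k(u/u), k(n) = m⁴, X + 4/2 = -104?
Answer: 784/227529 ≈ 0.0034457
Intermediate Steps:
X = -106 (X = -2 - 104 = -106)
k(n) = 81 (k(n) = 3⁴ = 81)
Z(u, K) = 81
Y(G) = 81*G² (Y(G) = (G*G)*81 = G²*81 = 81*G²)
(-17 - 39)²/Y(X) = (-17 - 39)²/((81*(-106)²)) = (-56)²/((81*11236)) = 3136/910116 = 3136*(1/910116) = 784/227529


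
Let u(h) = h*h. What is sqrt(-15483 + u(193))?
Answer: sqrt(21766) ≈ 147.53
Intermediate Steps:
u(h) = h**2
sqrt(-15483 + u(193)) = sqrt(-15483 + 193**2) = sqrt(-15483 + 37249) = sqrt(21766)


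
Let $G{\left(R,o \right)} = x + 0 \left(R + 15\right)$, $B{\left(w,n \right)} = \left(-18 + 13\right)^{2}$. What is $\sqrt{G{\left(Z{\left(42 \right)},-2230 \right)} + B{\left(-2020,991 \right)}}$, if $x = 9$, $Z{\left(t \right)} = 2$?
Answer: $\sqrt{34} \approx 5.8309$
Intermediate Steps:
$B{\left(w,n \right)} = 25$ ($B{\left(w,n \right)} = \left(-5\right)^{2} = 25$)
$G{\left(R,o \right)} = 9$ ($G{\left(R,o \right)} = 9 + 0 \left(R + 15\right) = 9 + 0 \left(15 + R\right) = 9 + 0 = 9$)
$\sqrt{G{\left(Z{\left(42 \right)},-2230 \right)} + B{\left(-2020,991 \right)}} = \sqrt{9 + 25} = \sqrt{34}$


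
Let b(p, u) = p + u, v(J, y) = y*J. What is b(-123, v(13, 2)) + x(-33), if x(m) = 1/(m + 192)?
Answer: -15422/159 ≈ -96.994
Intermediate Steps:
v(J, y) = J*y
x(m) = 1/(192 + m)
b(-123, v(13, 2)) + x(-33) = (-123 + 13*2) + 1/(192 - 33) = (-123 + 26) + 1/159 = -97 + 1/159 = -15422/159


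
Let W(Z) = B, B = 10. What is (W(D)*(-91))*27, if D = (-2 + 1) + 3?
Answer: -24570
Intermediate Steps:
D = 2 (D = -1 + 3 = 2)
W(Z) = 10
(W(D)*(-91))*27 = (10*(-91))*27 = -910*27 = -24570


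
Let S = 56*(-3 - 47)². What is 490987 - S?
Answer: 350987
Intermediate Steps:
S = 140000 (S = 56*(-50)² = 56*2500 = 140000)
490987 - S = 490987 - 1*140000 = 490987 - 140000 = 350987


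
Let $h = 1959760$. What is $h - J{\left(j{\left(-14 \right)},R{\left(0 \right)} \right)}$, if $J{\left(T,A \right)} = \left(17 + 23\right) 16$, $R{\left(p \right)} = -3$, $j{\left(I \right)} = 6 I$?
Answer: $1959120$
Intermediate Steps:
$J{\left(T,A \right)} = 640$ ($J{\left(T,A \right)} = 40 \cdot 16 = 640$)
$h - J{\left(j{\left(-14 \right)},R{\left(0 \right)} \right)} = 1959760 - 640 = 1959120$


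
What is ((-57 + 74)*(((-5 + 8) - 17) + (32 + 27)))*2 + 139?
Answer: 1669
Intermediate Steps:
((-57 + 74)*(((-5 + 8) - 17) + (32 + 27)))*2 + 139 = (17*((3 - 17) + 59))*2 + 139 = (17*(-14 + 59))*2 + 139 = (17*45)*2 + 139 = 765*2 + 139 = 1530 + 139 = 1669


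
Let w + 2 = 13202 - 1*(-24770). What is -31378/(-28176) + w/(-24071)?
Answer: -157271441/339112248 ≈ -0.46377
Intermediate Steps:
w = 37970 (w = -2 + (13202 - 1*(-24770)) = -2 + (13202 + 24770) = -2 + 37972 = 37970)
-31378/(-28176) + w/(-24071) = -31378/(-28176) + 37970/(-24071) = -31378*(-1/28176) + 37970*(-1/24071) = 15689/14088 - 37970/24071 = -157271441/339112248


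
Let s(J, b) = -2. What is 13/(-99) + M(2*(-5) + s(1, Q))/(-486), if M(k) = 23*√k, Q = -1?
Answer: -13/99 - 23*I*√3/243 ≈ -0.13131 - 0.16394*I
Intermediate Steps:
13/(-99) + M(2*(-5) + s(1, Q))/(-486) = 13/(-99) + (23*√(2*(-5) - 2))/(-486) = 13*(-1/99) + (23*√(-10 - 2))*(-1/486) = -13/99 + (23*√(-12))*(-1/486) = -13/99 + (23*(2*I*√3))*(-1/486) = -13/99 + (46*I*√3)*(-1/486) = -13/99 - 23*I*√3/243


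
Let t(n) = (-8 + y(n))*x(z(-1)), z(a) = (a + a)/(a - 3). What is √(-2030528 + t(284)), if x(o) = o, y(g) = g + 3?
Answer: 7*I*√165746/2 ≈ 1424.9*I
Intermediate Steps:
z(a) = 2*a/(-3 + a) (z(a) = (2*a)/(-3 + a) = 2*a/(-3 + a))
y(g) = 3 + g
t(n) = -5/2 + n/2 (t(n) = (-8 + (3 + n))*(2*(-1)/(-3 - 1)) = (-5 + n)*(2*(-1)/(-4)) = (-5 + n)*(2*(-1)*(-¼)) = (-5 + n)*(½) = -5/2 + n/2)
√(-2030528 + t(284)) = √(-2030528 + (-5/2 + (½)*284)) = √(-2030528 + (-5/2 + 142)) = √(-2030528 + 279/2) = √(-4060777/2) = 7*I*√165746/2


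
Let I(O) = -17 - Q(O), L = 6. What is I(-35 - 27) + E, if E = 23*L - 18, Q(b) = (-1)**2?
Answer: 102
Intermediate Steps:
Q(b) = 1
I(O) = -18 (I(O) = -17 - 1*1 = -17 - 1 = -18)
E = 120 (E = 23*6 - 18 = 138 - 18 = 120)
I(-35 - 27) + E = -18 + 120 = 102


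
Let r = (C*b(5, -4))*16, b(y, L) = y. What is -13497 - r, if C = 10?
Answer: -14297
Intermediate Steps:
r = 800 (r = (10*5)*16 = 50*16 = 800)
-13497 - r = -13497 - 1*800 = -13497 - 800 = -14297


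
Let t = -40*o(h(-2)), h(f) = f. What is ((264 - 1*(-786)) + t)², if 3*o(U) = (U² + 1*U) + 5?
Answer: 8236900/9 ≈ 9.1521e+5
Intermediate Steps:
o(U) = 5/3 + U/3 + U²/3 (o(U) = ((U² + 1*U) + 5)/3 = ((U² + U) + 5)/3 = ((U + U²) + 5)/3 = (5 + U + U²)/3 = 5/3 + U/3 + U²/3)
t = -280/3 (t = -40*(5/3 + (⅓)*(-2) + (⅓)*(-2)²) = -40*(5/3 - ⅔ + (⅓)*4) = -40*(5/3 - ⅔ + 4/3) = -40*7/3 = -280/3 ≈ -93.333)
((264 - 1*(-786)) + t)² = ((264 - 1*(-786)) - 280/3)² = ((264 + 786) - 280/3)² = (1050 - 280/3)² = (2870/3)² = 8236900/9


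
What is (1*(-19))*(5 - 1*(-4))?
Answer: -171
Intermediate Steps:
(1*(-19))*(5 - 1*(-4)) = -19*(5 + 4) = -19*9 = -171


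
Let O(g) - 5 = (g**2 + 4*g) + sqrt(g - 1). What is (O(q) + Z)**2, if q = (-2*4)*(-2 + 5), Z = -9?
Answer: 226551 + 4760*I ≈ 2.2655e+5 + 4760.0*I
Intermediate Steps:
q = -24 (q = -8*3 = -24)
O(g) = 5 + g**2 + sqrt(-1 + g) + 4*g (O(g) = 5 + ((g**2 + 4*g) + sqrt(g - 1)) = 5 + ((g**2 + 4*g) + sqrt(-1 + g)) = 5 + (g**2 + sqrt(-1 + g) + 4*g) = 5 + g**2 + sqrt(-1 + g) + 4*g)
(O(q) + Z)**2 = ((5 + (-24)**2 + sqrt(-1 - 24) + 4*(-24)) - 9)**2 = ((5 + 576 + sqrt(-25) - 96) - 9)**2 = ((5 + 576 + 5*I - 96) - 9)**2 = ((485 + 5*I) - 9)**2 = (476 + 5*I)**2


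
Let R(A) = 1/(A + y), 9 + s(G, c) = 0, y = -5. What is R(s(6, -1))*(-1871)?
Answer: 1871/14 ≈ 133.64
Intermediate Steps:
s(G, c) = -9 (s(G, c) = -9 + 0 = -9)
R(A) = 1/(-5 + A) (R(A) = 1/(A - 5) = 1/(-5 + A))
R(s(6, -1))*(-1871) = -1871/(-5 - 9) = -1871/(-14) = -1/14*(-1871) = 1871/14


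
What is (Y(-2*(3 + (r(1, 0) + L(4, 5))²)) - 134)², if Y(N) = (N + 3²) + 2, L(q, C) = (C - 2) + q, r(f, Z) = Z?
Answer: 51529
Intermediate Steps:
L(q, C) = -2 + C + q (L(q, C) = (-2 + C) + q = -2 + C + q)
Y(N) = 11 + N (Y(N) = (N + 9) + 2 = (9 + N) + 2 = 11 + N)
(Y(-2*(3 + (r(1, 0) + L(4, 5))²)) - 134)² = ((11 - 2*(3 + (0 + (-2 + 5 + 4))²)) - 134)² = ((11 - 2*(3 + (0 + 7)²)) - 134)² = ((11 - 2*(3 + 7²)) - 134)² = ((11 - 2*(3 + 49)) - 134)² = ((11 - 2*52) - 134)² = ((11 - 104) - 134)² = (-93 - 134)² = (-227)² = 51529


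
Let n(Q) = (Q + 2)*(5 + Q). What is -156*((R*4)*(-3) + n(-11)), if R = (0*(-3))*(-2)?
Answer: -8424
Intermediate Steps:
R = 0 (R = 0*(-2) = 0)
n(Q) = (2 + Q)*(5 + Q)
-156*((R*4)*(-3) + n(-11)) = -156*((0*4)*(-3) + (10 + (-11)² + 7*(-11))) = -156*(0*(-3) + (10 + 121 - 77)) = -156*(0 + 54) = -156*54 = -8424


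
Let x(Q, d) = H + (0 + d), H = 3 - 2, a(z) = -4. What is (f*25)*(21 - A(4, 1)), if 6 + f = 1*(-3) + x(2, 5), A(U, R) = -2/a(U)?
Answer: -3075/2 ≈ -1537.5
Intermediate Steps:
H = 1
x(Q, d) = 1 + d (x(Q, d) = 1 + (0 + d) = 1 + d)
A(U, R) = ½ (A(U, R) = -2/(-4) = -2*(-¼) = ½)
f = -3 (f = -6 + (1*(-3) + (1 + 5)) = -6 + (-3 + 6) = -6 + 3 = -3)
(f*25)*(21 - A(4, 1)) = (-3*25)*(21 - 1*½) = -75*(21 - ½) = -75*41/2 = -3075/2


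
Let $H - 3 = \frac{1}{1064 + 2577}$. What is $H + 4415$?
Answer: $\frac{16085939}{3641} \approx 4418.0$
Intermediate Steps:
$H = \frac{10924}{3641}$ ($H = 3 + \frac{1}{1064 + 2577} = 3 + \frac{1}{3641} = \frac{10924}{3641} \approx 3.0003$)
$H + 4415 = \frac{10924}{3641} + 4415 = \frac{16085939}{3641}$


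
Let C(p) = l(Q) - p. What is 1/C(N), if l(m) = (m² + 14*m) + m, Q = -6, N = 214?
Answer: -1/268 ≈ -0.0037313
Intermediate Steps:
l(m) = m² + 15*m
C(p) = -54 - p (C(p) = -6*(15 - 6) - p = -6*9 - p = -54 - p)
1/C(N) = 1/(-54 - 1*214) = 1/(-54 - 214) = 1/(-268) = -1/268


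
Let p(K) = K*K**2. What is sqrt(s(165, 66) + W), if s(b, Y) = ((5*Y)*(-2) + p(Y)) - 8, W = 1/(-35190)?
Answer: sqrt(39465496317290)/11730 ≈ 535.56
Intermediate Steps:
p(K) = K**3
W = -1/35190 ≈ -2.8417e-5
s(b, Y) = -8 + Y**3 - 10*Y (s(b, Y) = ((5*Y)*(-2) + Y**3) - 8 = (-10*Y + Y**3) - 8 = (Y**3 - 10*Y) - 8 = -8 + Y**3 - 10*Y)
sqrt(s(165, 66) + W) = sqrt((-8 + 66**3 - 10*66) - 1/35190) = sqrt((-8 + 287496 - 660) - 1/35190) = sqrt(286828 - 1/35190) = sqrt(10093477319/35190) = sqrt(39465496317290)/11730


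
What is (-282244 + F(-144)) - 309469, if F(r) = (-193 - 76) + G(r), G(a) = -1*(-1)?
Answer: -591981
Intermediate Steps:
G(a) = 1
F(r) = -268 (F(r) = (-193 - 76) + 1 = -269 + 1 = -268)
(-282244 + F(-144)) - 309469 = (-282244 - 268) - 309469 = -282512 - 309469 = -591981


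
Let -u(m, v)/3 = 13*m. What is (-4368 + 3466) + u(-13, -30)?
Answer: -395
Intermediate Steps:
u(m, v) = -39*m
(-4368 + 3466) + u(-13, -30) = (-4368 + 3466) - 39*(-13) = -902 + 507 = -395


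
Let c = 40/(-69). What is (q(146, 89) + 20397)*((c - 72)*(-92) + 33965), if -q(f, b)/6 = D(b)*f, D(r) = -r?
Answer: 3997620549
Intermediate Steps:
c = -40/69 (c = 40*(-1/69) = -40/69 ≈ -0.57971)
q(f, b) = 6*b*f (q(f, b) = -6*(-b)*f = -(-6)*b*f = 6*b*f)
(q(146, 89) + 20397)*((c - 72)*(-92) + 33965) = (6*89*146 + 20397)*((-40/69 - 72)*(-92) + 33965) = (77964 + 20397)*(-5008/69*(-92) + 33965) = 98361*(20032/3 + 33965) = 98361*(121927/3) = 3997620549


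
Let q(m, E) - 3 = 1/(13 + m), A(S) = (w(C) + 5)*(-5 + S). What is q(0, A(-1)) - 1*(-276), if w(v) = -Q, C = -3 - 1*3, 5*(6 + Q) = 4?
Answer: 3628/13 ≈ 279.08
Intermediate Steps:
Q = -26/5 (Q = -6 + (1/5)*4 = -6 + 4/5 = -26/5 ≈ -5.2000)
C = -6 (C = -3 - 3 = -6)
w(v) = 26/5 (w(v) = -1*(-26/5) = 26/5)
A(S) = -51 + 51*S/5 (A(S) = (26/5 + 5)*(-5 + S) = 51*(-5 + S)/5 = -51 + 51*S/5)
q(m, E) = 3 + 1/(13 + m)
q(0, A(-1)) - 1*(-276) = (40 + 3*0)/(13 + 0) - 1*(-276) = (40 + 0)/13 + 276 = (1/13)*40 + 276 = 40/13 + 276 = 3628/13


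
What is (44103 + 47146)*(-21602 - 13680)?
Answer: -3219447218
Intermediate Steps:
(44103 + 47146)*(-21602 - 13680) = 91249*(-35282) = -3219447218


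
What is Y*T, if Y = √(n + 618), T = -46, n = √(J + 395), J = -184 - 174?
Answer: -46*√(618 + √37) ≈ -1149.2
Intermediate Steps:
J = -358
n = √37 (n = √(-358 + 395) = √37 ≈ 6.0828)
Y = √(618 + √37) (Y = √(√37 + 618) = √(618 + √37) ≈ 24.982)
Y*T = √(618 + √37)*(-46) = -46*√(618 + √37)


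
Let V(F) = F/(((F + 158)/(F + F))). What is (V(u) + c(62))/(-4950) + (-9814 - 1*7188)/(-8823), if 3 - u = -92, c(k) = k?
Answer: 3499133662/1841580675 ≈ 1.9001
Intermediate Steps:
u = 95 (u = 3 - 1*(-92) = 3 + 92 = 95)
V(F) = 2*F²/(158 + F) (V(F) = F/(((158 + F)/((2*F)))) = F/(((158 + F)*(1/(2*F)))) = F/(((158 + F)/(2*F))) = F*(2*F/(158 + F)) = 2*F²/(158 + F))
(V(u) + c(62))/(-4950) + (-9814 - 1*7188)/(-8823) = (2*95²/(158 + 95) + 62)/(-4950) + (-9814 - 1*7188)/(-8823) = (2*9025/253 + 62)*(-1/4950) + (-9814 - 7188)*(-1/8823) = (2*9025*(1/253) + 62)*(-1/4950) - 17002*(-1/8823) = (18050/253 + 62)*(-1/4950) + 17002/8823 = (33736/253)*(-1/4950) + 17002/8823 = -16868/626175 + 17002/8823 = 3499133662/1841580675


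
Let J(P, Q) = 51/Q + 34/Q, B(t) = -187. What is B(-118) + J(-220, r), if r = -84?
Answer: -15793/84 ≈ -188.01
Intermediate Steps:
J(P, Q) = 85/Q
B(-118) + J(-220, r) = -187 + 85/(-84) = -187 + 85*(-1/84) = -187 - 85/84 = -15793/84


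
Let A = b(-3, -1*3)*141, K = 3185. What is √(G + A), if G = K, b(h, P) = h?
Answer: √2762 ≈ 52.555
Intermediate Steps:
G = 3185
A = -423 (A = -3*141 = -423)
√(G + A) = √(3185 - 423) = √2762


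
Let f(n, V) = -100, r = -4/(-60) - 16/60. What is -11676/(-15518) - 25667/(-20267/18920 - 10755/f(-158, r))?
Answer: -3756161674558/15631118461 ≈ -240.30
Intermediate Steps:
r = -1/5 (r = -4*(-1/60) - 16*1/60 = 1/15 - 4/15 = -1/5 ≈ -0.20000)
-11676/(-15518) - 25667/(-20267/18920 - 10755/f(-158, r)) = -11676/(-15518) - 25667/(-20267/18920 - 10755/(-100)) = -11676*(-1/15518) - 25667/(-20267*1/18920 - 10755*(-1/100)) = 5838/7759 - 25667/(-20267/18920 + 2151/20) = 5838/7759 - 25667/2014579/18920 = 5838/7759 - 25667*18920/2014579 = 5838/7759 - 485619640/2014579 = -3756161674558/15631118461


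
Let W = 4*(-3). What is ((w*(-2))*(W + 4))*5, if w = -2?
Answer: -160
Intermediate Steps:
W = -12
((w*(-2))*(W + 4))*5 = ((-2*(-2))*(-12 + 4))*5 = (4*(-8))*5 = -32*5 = -160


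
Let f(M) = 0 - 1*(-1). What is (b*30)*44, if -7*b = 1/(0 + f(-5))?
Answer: -1320/7 ≈ -188.57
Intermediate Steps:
f(M) = 1 (f(M) = 0 + 1 = 1)
b = -⅐ (b = -1/(7*(0 + 1)) = -⅐/1 = -⅐*1 = -⅐ ≈ -0.14286)
(b*30)*44 = -⅐*30*44 = -30/7*44 = -1320/7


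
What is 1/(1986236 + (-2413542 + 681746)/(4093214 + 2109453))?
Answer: 6202667/12319958759616 ≈ 5.0347e-7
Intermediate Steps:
1/(1986236 + (-2413542 + 681746)/(4093214 + 2109453)) = 1/(1986236 - 1731796/6202667) = 1/(12319958759616/6202667) = 6202667/12319958759616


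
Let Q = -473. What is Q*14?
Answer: -6622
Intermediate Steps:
Q*14 = -473*14 = -6622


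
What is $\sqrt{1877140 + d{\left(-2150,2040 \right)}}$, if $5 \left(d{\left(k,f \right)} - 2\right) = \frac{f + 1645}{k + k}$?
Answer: $\frac{\sqrt{347083524109}}{430} \approx 1370.1$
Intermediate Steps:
$d{\left(k,f \right)} = 2 + \frac{1645 + f}{10 k}$ ($d{\left(k,f \right)} = 2 + \frac{\left(f + 1645\right) \frac{1}{k + k}}{5} = 2 + \frac{\left(1645 + f\right) \frac{1}{2 k}}{5} = 2 + \frac{\frac{1}{2} \frac{1}{k} \left(1645 + f\right)}{5} = 2 + \frac{1645 + f}{10 k}$)
$\sqrt{1877140 + d{\left(-2150,2040 \right)}} = \sqrt{1877140 + \frac{1645 + 2040 + 20 \left(-2150\right)}{10 \left(-2150\right)}} = \sqrt{1877140 + \frac{1}{10} \left(- \frac{1}{2150}\right) \left(1645 + 2040 - 43000\right)} = \sqrt{1877140 + \frac{1}{10} \left(- \frac{1}{2150}\right) \left(-39315\right)} = \sqrt{1877140 + \frac{7863}{4300}} = \sqrt{\frac{8071709863}{4300}} = \frac{\sqrt{347083524109}}{430}$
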